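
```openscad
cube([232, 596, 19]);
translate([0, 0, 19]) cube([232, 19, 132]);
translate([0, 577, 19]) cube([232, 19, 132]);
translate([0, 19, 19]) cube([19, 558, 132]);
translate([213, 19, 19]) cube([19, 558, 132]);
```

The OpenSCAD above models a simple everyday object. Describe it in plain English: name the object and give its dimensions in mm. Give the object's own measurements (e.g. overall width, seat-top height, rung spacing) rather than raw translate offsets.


An open-topped rectangular box: outside dimensions 232×596×151 mm, with a uniform wall and base thickness of 19 mm. The base is a full 232×596 slab on the floor; four walls sit on top of the base. The front and back walls (the −y and +y sides) span the full width; the two side walls fit between them.


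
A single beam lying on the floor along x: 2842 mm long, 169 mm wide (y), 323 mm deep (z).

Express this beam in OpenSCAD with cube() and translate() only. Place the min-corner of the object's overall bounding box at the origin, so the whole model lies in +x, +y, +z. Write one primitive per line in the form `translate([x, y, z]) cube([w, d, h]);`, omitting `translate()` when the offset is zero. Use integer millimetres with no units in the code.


cube([2842, 169, 323]);


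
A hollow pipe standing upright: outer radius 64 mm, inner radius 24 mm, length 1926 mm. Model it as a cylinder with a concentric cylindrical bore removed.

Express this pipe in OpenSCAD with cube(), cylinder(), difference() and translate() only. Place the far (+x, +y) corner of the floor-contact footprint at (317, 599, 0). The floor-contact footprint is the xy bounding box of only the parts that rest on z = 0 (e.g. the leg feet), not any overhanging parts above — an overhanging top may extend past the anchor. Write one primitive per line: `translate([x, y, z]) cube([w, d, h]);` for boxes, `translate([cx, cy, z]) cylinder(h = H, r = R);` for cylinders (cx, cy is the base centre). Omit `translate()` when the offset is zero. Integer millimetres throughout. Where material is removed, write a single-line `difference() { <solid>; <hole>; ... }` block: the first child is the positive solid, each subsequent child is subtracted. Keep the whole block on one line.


difference() { translate([253, 535, 0]) cylinder(h = 1926, r = 64); translate([253, 535, 0]) cylinder(h = 1926, r = 24); }


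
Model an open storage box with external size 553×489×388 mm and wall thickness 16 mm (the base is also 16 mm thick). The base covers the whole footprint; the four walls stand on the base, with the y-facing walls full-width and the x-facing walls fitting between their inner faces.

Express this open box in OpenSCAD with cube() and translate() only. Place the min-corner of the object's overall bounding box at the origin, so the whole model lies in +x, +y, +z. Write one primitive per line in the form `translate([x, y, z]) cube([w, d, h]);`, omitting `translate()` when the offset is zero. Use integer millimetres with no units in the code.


cube([553, 489, 16]);
translate([0, 0, 16]) cube([553, 16, 372]);
translate([0, 473, 16]) cube([553, 16, 372]);
translate([0, 16, 16]) cube([16, 457, 372]);
translate([537, 16, 16]) cube([16, 457, 372]);


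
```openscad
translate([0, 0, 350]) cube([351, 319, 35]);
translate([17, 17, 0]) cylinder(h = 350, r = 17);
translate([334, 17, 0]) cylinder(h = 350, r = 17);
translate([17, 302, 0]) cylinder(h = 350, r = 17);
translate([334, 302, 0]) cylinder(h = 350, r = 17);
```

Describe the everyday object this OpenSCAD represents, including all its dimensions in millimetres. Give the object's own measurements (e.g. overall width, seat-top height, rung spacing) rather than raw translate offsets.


A four-legged stool. The seat is a 351×319×35 mm slab whose top surface is at z = 385 mm; four round legs, each 34 mm in diameter, run from the floor (z = 0) to the underside of the seat, each leg's axis is inset half a diameter from the nearest pair of seat edges (so the leg's bounding box is flush with the corner).


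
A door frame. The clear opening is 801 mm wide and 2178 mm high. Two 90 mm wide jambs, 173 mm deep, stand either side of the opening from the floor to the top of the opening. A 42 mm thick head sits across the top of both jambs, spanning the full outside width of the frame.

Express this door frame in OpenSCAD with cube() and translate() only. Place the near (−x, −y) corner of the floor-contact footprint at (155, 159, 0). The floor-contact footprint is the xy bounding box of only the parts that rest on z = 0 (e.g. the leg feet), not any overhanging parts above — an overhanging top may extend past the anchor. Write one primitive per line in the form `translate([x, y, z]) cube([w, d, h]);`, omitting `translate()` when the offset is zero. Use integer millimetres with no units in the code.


translate([155, 159, 0]) cube([90, 173, 2178]);
translate([1046, 159, 0]) cube([90, 173, 2178]);
translate([155, 159, 2178]) cube([981, 173, 42]);


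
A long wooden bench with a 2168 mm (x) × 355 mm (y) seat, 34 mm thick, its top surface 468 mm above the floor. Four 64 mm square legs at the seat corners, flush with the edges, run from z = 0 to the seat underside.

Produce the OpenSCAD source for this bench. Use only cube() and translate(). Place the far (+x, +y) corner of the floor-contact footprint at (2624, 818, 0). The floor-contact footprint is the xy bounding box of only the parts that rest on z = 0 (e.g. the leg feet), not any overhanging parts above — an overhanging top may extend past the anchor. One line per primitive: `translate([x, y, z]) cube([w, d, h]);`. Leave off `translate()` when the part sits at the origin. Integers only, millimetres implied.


// leg_h = 468 − 34 = 434
translate([456, 463, 434]) cube([2168, 355, 34]);
translate([456, 463, 0]) cube([64, 64, 434]);
translate([456, 754, 0]) cube([64, 64, 434]);
translate([2560, 463, 0]) cube([64, 64, 434]);
translate([2560, 754, 0]) cube([64, 64, 434]);


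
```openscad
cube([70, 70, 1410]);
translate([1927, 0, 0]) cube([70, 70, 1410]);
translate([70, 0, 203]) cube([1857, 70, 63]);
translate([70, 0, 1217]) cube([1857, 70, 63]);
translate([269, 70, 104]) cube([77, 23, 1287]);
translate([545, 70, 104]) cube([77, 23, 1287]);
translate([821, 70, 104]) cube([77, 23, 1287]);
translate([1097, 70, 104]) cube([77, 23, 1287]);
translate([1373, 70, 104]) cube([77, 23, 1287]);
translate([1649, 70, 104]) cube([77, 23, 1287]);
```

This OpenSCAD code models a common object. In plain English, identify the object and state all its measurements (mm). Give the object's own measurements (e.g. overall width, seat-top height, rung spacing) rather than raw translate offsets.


A fence section. Two 70×70 mm posts, 1410 mm tall, stand on the floor with a clear span of 1857 mm between their inner faces. Two horizontal rails of 70×63 mm section span the gap between the posts with their undersides at z = 203 mm and z = 1217 mm, flush with the posts' −y face. 6 pickets, each 77 mm wide, 23 mm thick and 1287 mm tall, are fixed to the +y face of the rails with their bottoms at z = 104 mm, spaced across the span with a 199 mm gap after the −x post and between neighbouring pickets, with 201 mm left before the +x post.


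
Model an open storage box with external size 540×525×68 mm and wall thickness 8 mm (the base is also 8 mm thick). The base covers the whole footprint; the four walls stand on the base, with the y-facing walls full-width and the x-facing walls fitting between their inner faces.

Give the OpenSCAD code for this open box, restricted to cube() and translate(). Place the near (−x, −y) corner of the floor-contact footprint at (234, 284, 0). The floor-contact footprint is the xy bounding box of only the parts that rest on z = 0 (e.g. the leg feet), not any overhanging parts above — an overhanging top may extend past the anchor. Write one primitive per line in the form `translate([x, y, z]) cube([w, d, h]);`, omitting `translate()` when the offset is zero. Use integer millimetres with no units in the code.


translate([234, 284, 0]) cube([540, 525, 8]);
translate([234, 284, 8]) cube([540, 8, 60]);
translate([234, 801, 8]) cube([540, 8, 60]);
translate([234, 292, 8]) cube([8, 509, 60]);
translate([766, 292, 8]) cube([8, 509, 60]);


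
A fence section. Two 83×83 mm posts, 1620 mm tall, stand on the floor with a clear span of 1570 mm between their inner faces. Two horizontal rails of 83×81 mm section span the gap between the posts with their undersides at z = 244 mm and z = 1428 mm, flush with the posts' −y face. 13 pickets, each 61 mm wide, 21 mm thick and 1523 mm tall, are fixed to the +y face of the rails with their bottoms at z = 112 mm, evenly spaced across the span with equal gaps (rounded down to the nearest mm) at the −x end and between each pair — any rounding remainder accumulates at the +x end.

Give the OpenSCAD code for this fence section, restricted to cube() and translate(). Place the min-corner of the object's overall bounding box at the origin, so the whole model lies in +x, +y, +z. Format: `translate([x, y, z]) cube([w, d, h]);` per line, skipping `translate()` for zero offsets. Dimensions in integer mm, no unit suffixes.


cube([83, 83, 1620]);
translate([1653, 0, 0]) cube([83, 83, 1620]);
translate([83, 0, 244]) cube([1570, 83, 81]);
translate([83, 0, 1428]) cube([1570, 83, 81]);
translate([138, 83, 112]) cube([61, 21, 1523]);
translate([254, 83, 112]) cube([61, 21, 1523]);
translate([370, 83, 112]) cube([61, 21, 1523]);
translate([486, 83, 112]) cube([61, 21, 1523]);
translate([602, 83, 112]) cube([61, 21, 1523]);
translate([718, 83, 112]) cube([61, 21, 1523]);
translate([834, 83, 112]) cube([61, 21, 1523]);
translate([950, 83, 112]) cube([61, 21, 1523]);
translate([1066, 83, 112]) cube([61, 21, 1523]);
translate([1182, 83, 112]) cube([61, 21, 1523]);
translate([1298, 83, 112]) cube([61, 21, 1523]);
translate([1414, 83, 112]) cube([61, 21, 1523]);
translate([1530, 83, 112]) cube([61, 21, 1523]);


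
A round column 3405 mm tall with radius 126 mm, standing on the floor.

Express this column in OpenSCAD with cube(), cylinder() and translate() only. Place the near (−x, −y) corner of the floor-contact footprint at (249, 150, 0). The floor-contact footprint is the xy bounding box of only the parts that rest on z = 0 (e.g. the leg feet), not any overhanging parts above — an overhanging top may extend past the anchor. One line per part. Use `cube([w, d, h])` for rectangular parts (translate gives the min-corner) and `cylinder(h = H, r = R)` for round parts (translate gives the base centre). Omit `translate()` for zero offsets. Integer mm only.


translate([375, 276, 0]) cylinder(h = 3405, r = 126);


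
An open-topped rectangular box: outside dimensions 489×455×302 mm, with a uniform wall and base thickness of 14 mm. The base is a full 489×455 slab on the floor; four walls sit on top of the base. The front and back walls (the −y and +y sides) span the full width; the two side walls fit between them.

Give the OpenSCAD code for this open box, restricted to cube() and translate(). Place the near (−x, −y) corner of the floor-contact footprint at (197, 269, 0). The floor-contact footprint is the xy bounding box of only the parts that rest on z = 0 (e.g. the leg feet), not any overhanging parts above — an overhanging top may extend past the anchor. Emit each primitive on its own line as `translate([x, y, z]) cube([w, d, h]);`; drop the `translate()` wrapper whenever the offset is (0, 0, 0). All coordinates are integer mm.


translate([197, 269, 0]) cube([489, 455, 14]);
translate([197, 269, 14]) cube([489, 14, 288]);
translate([197, 710, 14]) cube([489, 14, 288]);
translate([197, 283, 14]) cube([14, 427, 288]);
translate([672, 283, 14]) cube([14, 427, 288]);


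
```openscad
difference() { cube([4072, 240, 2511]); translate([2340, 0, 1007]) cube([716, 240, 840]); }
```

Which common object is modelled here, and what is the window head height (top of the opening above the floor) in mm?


A wall with a window opening. The window head height is 1847 mm.

A wall with a rectangular opening subtracted — a window. Sill at z = 1007, opening 840 mm tall, so the head is at 1007 + 840 = 1847 mm.


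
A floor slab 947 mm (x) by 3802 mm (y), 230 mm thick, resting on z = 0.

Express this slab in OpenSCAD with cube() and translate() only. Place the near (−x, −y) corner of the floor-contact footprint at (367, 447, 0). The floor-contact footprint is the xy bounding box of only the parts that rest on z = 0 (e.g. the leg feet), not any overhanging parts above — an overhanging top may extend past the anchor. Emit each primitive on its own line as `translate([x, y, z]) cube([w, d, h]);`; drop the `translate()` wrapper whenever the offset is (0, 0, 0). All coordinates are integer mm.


translate([367, 447, 0]) cube([947, 3802, 230]);


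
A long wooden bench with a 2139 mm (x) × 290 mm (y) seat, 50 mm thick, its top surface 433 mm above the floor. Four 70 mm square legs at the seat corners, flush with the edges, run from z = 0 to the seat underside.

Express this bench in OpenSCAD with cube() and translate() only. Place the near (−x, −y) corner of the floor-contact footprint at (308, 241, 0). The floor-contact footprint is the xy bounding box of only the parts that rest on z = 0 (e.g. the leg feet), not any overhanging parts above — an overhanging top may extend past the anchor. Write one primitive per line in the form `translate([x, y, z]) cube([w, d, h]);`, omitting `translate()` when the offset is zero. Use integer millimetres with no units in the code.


translate([308, 241, 383]) cube([2139, 290, 50]);
translate([308, 241, 0]) cube([70, 70, 383]);
translate([308, 461, 0]) cube([70, 70, 383]);
translate([2377, 241, 0]) cube([70, 70, 383]);
translate([2377, 461, 0]) cube([70, 70, 383]);


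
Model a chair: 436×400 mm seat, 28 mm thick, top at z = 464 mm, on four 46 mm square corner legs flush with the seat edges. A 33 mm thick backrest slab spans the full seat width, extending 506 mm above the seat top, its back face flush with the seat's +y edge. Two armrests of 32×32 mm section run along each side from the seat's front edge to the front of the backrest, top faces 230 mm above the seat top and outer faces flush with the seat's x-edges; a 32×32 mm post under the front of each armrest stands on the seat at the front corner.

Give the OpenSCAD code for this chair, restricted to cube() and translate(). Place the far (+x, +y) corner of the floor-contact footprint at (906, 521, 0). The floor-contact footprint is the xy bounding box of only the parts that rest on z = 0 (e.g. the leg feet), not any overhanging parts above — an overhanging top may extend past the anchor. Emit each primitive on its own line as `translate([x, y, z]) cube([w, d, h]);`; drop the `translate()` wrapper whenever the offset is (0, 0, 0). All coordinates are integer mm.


translate([470, 121, 436]) cube([436, 400, 28]);
translate([470, 121, 0]) cube([46, 46, 436]);
translate([860, 121, 0]) cube([46, 46, 436]);
translate([470, 475, 0]) cube([46, 46, 436]);
translate([860, 475, 0]) cube([46, 46, 436]);
translate([470, 488, 464]) cube([436, 33, 506]);
translate([470, 121, 662]) cube([32, 367, 32]);
translate([874, 121, 662]) cube([32, 367, 32]);
translate([470, 121, 464]) cube([32, 32, 198]);
translate([874, 121, 464]) cube([32, 32, 198]);


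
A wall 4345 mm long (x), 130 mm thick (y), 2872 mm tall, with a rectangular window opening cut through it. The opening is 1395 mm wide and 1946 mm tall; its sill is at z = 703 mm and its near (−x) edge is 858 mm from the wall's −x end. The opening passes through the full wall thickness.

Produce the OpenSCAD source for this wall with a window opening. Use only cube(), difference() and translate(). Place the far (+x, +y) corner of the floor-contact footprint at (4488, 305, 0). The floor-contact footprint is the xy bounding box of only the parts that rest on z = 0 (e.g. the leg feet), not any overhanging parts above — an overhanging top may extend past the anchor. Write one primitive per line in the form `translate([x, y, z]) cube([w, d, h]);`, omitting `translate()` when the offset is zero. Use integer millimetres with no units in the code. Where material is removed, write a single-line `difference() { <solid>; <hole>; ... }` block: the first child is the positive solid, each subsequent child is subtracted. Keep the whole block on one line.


difference() { translate([143, 175, 0]) cube([4345, 130, 2872]); translate([1001, 175, 703]) cube([1395, 130, 1946]); }


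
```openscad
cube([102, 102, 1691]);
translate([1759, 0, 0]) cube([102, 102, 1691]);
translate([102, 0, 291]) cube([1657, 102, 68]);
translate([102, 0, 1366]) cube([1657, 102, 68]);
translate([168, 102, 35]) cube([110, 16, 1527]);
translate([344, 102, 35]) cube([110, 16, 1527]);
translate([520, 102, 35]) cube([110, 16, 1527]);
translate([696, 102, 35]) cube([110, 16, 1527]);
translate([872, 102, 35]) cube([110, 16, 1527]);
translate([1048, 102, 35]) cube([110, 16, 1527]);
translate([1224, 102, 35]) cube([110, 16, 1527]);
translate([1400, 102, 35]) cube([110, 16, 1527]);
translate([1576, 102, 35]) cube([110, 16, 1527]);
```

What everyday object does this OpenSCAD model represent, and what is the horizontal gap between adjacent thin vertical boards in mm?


A fence section. The picket gap is 66 mm.

Two posts, two rails, 9 pickets — a fence section. Span 1657 mm holds 9 pickets of 110 mm with 10 equal gaps: ⌊(1657 − 9·110) / 10⌋ = 66 mm.


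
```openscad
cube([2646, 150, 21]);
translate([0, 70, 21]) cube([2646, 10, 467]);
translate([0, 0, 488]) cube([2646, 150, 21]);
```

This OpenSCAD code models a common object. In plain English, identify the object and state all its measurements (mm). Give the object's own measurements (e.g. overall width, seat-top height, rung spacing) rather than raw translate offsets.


An I-beam lying along x, 2646 mm long. Overall section height 509 mm. Two flanges 150 mm wide (y) and 21 mm thick, one on the floor and one at the top; a web 10 mm thick runs between them, centred on the flange width.


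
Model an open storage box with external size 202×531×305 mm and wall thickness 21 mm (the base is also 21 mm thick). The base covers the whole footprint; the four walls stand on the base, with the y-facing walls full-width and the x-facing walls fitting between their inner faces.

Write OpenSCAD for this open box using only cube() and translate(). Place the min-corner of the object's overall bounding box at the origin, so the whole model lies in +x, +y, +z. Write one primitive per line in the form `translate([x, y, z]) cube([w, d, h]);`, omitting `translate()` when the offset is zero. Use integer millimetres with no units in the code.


cube([202, 531, 21]);
translate([0, 0, 21]) cube([202, 21, 284]);
translate([0, 510, 21]) cube([202, 21, 284]);
translate([0, 21, 21]) cube([21, 489, 284]);
translate([181, 21, 21]) cube([21, 489, 284]);


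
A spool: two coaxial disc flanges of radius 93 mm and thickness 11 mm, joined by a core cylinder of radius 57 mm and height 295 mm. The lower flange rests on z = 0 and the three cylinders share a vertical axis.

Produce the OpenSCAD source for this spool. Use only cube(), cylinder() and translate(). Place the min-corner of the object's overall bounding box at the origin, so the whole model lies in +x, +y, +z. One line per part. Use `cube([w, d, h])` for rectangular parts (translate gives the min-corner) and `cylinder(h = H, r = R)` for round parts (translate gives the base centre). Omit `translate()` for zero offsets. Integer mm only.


translate([93, 93, 0]) cylinder(h = 11, r = 93);
translate([93, 93, 11]) cylinder(h = 295, r = 57);
translate([93, 93, 306]) cylinder(h = 11, r = 93);


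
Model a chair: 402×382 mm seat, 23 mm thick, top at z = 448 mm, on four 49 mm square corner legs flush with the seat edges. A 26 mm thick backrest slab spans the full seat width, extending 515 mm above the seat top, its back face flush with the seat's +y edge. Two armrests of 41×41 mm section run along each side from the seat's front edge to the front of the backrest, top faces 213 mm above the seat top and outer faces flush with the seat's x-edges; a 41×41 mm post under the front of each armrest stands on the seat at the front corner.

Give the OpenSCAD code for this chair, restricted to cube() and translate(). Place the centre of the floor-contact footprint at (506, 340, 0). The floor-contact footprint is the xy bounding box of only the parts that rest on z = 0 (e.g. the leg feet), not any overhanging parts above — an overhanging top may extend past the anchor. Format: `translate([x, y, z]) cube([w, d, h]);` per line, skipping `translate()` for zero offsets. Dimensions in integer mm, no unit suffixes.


// leg_h = 448 - 23 = 425
// arm post h = 213 - 41 = 172
translate([305, 149, 425]) cube([402, 382, 23]);
translate([305, 149, 0]) cube([49, 49, 425]);
translate([658, 149, 0]) cube([49, 49, 425]);
translate([305, 482, 0]) cube([49, 49, 425]);
translate([658, 482, 0]) cube([49, 49, 425]);
translate([305, 505, 448]) cube([402, 26, 515]);
translate([305, 149, 620]) cube([41, 356, 41]);
translate([666, 149, 620]) cube([41, 356, 41]);
translate([305, 149, 448]) cube([41, 41, 172]);
translate([666, 149, 448]) cube([41, 41, 172]);


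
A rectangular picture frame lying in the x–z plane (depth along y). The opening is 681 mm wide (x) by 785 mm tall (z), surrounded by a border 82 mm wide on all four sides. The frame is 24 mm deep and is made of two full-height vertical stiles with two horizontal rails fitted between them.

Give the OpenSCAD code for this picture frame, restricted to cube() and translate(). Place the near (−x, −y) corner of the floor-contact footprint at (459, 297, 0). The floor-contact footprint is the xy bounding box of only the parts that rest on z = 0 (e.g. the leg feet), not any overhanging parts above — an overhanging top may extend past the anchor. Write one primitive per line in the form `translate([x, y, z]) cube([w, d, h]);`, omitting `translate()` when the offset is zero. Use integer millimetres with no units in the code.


translate([459, 297, 0]) cube([82, 24, 949]);
translate([1222, 297, 0]) cube([82, 24, 949]);
translate([541, 297, 0]) cube([681, 24, 82]);
translate([541, 297, 867]) cube([681, 24, 82]);


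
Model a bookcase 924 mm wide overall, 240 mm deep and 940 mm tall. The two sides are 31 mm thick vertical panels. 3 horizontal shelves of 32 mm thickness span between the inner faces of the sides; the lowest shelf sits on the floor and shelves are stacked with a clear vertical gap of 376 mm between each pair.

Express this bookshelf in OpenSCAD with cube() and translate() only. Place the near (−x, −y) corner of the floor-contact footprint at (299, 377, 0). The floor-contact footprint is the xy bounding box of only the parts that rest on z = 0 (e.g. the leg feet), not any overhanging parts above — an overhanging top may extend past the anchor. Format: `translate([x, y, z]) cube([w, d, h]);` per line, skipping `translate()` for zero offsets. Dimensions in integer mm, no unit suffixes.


translate([299, 377, 0]) cube([31, 240, 940]);
translate([1192, 377, 0]) cube([31, 240, 940]);
translate([330, 377, 0]) cube([862, 240, 32]);
translate([330, 377, 408]) cube([862, 240, 32]);
translate([330, 377, 816]) cube([862, 240, 32]);


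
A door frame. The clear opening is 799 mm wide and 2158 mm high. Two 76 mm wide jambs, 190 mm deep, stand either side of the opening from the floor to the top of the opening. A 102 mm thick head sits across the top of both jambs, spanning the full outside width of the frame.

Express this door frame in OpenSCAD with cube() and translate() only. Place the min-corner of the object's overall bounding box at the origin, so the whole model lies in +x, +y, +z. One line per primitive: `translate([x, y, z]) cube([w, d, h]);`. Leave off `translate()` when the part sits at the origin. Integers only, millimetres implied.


cube([76, 190, 2158]);
translate([875, 0, 0]) cube([76, 190, 2158]);
translate([0, 0, 2158]) cube([951, 190, 102]);


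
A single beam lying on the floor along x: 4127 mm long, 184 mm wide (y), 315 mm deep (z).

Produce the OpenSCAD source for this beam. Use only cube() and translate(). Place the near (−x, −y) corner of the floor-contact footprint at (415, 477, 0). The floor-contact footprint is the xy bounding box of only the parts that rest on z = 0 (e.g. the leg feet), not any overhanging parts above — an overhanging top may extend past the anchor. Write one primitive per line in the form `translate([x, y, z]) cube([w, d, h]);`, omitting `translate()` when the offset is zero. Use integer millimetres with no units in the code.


translate([415, 477, 0]) cube([4127, 184, 315]);


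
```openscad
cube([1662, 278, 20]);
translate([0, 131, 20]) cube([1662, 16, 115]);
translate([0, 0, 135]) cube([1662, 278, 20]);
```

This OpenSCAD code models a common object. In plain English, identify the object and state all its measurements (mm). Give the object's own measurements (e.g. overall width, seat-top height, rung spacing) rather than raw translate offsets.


An I-beam lying along x, 1662 mm long. Overall section height 155 mm. Two flanges 278 mm wide (y) and 20 mm thick, one on the floor and one at the top; a web 16 mm thick runs between them, centred on the flange width.


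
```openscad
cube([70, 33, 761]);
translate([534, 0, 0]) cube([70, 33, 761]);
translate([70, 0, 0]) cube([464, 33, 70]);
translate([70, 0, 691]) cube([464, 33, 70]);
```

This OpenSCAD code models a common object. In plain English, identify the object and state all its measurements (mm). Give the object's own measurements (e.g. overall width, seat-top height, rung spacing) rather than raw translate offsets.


A rectangular picture frame lying in the x–z plane (depth along y). The opening is 464 mm wide (x) by 621 mm tall (z), surrounded by a border 70 mm wide on all four sides. The frame is 33 mm deep and is made of two full-height vertical stiles with two horizontal rails fitted between them.


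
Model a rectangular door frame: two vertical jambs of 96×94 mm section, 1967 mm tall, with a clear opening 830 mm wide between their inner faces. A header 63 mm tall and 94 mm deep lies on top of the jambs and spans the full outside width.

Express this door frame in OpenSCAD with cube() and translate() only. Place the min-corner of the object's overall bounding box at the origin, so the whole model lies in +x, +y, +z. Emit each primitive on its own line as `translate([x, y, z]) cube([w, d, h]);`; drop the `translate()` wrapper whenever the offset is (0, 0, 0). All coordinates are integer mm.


cube([96, 94, 1967]);
translate([926, 0, 0]) cube([96, 94, 1967]);
translate([0, 0, 1967]) cube([1022, 94, 63]);


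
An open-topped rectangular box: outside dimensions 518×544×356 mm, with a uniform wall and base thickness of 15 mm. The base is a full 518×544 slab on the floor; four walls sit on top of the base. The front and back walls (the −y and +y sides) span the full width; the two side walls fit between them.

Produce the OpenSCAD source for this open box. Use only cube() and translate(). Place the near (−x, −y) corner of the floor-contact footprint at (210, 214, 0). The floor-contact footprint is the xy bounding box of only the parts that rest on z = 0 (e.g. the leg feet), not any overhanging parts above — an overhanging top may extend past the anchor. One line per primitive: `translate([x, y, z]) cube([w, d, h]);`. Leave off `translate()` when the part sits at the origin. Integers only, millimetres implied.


translate([210, 214, 0]) cube([518, 544, 15]);
translate([210, 214, 15]) cube([518, 15, 341]);
translate([210, 743, 15]) cube([518, 15, 341]);
translate([210, 229, 15]) cube([15, 514, 341]);
translate([713, 229, 15]) cube([15, 514, 341]);


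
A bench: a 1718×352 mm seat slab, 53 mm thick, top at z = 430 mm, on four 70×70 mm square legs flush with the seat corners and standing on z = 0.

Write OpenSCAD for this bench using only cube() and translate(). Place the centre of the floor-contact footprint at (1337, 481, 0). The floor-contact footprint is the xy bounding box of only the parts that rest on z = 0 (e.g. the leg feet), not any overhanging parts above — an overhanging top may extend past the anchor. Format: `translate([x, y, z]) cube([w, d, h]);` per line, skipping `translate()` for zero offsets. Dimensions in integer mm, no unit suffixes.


// leg_h = 430 − 53 = 377
translate([478, 305, 377]) cube([1718, 352, 53]);
translate([478, 305, 0]) cube([70, 70, 377]);
translate([478, 587, 0]) cube([70, 70, 377]);
translate([2126, 305, 0]) cube([70, 70, 377]);
translate([2126, 587, 0]) cube([70, 70, 377]);


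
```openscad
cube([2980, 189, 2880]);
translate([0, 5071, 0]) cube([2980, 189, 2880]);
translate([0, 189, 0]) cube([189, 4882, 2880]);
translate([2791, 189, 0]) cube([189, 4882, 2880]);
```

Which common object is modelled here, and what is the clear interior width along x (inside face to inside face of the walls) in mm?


A house (or room) frame. The interior width is 2602 mm.

Four 2880 mm walls enclosing a rectangle with no floor or roof — a room or house frame. Outside width is 2980 mm and wall thickness is 189 mm, so the interior width is 2980 − 2 × 189 = 2602 mm.


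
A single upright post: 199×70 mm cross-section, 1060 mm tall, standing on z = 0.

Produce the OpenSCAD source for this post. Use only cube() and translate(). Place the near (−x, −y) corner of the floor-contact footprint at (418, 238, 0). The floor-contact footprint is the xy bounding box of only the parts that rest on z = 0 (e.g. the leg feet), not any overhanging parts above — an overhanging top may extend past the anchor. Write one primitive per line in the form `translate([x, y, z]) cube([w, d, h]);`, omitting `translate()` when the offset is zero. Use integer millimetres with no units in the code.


translate([418, 238, 0]) cube([199, 70, 1060]);


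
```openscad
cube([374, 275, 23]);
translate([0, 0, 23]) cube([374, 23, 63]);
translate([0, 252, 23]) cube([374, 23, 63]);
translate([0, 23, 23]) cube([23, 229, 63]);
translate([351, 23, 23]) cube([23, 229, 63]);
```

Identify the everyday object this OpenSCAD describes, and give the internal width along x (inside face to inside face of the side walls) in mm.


An open box. The internal width is 328 mm.

A 374×275 base slab with four walls standing on it — an open box. The base is 374 mm wide and the walls are 23 mm thick, so the internal width is 374 − 2 × 23 = 328 mm.


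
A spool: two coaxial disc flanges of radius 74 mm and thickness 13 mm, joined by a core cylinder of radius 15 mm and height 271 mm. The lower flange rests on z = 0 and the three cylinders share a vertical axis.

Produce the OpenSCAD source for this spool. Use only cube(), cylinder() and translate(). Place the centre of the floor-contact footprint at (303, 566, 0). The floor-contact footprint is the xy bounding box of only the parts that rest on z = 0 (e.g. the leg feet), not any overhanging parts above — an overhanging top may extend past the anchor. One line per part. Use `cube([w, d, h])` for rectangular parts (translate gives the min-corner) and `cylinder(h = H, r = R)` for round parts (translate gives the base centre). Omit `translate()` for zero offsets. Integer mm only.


translate([303, 566, 0]) cylinder(h = 13, r = 74);
translate([303, 566, 13]) cylinder(h = 271, r = 15);
translate([303, 566, 284]) cylinder(h = 13, r = 74);


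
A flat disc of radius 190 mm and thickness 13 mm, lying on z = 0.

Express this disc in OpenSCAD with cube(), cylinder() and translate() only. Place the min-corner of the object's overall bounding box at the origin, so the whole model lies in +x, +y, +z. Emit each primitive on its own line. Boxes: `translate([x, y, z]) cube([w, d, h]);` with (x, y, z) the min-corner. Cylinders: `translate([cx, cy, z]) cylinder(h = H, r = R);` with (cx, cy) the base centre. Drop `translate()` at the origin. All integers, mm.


translate([190, 190, 0]) cylinder(h = 13, r = 190);


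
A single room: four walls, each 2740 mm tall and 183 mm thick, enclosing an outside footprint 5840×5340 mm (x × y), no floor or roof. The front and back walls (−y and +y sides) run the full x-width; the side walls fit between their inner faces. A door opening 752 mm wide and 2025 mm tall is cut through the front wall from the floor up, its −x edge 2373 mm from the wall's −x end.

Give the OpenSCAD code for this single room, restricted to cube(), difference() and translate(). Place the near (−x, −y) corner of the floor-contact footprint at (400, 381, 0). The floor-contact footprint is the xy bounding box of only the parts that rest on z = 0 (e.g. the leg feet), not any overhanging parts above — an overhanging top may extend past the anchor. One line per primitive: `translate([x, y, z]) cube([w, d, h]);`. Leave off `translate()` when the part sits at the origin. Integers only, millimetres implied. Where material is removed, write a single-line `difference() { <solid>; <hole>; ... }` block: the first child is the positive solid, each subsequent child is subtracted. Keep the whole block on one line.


difference() { translate([400, 381, 0]) cube([5840, 183, 2740]); translate([2773, 381, 0]) cube([752, 183, 2025]); }
translate([400, 5538, 0]) cube([5840, 183, 2740]);
translate([400, 564, 0]) cube([183, 4974, 2740]);
translate([6057, 564, 0]) cube([183, 4974, 2740]);


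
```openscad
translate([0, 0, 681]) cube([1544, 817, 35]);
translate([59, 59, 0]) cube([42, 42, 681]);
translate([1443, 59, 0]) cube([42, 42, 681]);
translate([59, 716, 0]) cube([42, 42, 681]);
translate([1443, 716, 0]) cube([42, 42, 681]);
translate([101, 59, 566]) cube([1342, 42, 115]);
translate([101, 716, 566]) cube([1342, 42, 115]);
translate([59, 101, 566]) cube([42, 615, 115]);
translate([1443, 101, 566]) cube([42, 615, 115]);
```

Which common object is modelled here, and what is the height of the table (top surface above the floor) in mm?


A table. The table height is 716 mm.

A 1544×817×35 slab sits at z = 681 on four 42 mm square posts — a table. The top surface is at 681 + 35 = 716 mm.


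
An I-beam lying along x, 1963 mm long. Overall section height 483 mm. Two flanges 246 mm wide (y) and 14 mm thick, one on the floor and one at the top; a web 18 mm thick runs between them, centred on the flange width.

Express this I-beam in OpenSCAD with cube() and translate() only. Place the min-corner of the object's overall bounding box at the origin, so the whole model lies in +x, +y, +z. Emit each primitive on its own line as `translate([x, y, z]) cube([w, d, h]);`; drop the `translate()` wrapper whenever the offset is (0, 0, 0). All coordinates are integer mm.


cube([1963, 246, 14]);
translate([0, 114, 14]) cube([1963, 18, 455]);
translate([0, 0, 469]) cube([1963, 246, 14]);


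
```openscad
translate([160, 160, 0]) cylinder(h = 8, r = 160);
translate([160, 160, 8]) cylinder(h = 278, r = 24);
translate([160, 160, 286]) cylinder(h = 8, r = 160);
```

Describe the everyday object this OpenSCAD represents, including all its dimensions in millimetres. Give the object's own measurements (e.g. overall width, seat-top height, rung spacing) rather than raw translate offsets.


A spool: two coaxial disc flanges of radius 160 mm and thickness 8 mm, joined by a core cylinder of radius 24 mm and height 278 mm. The lower flange rests on z = 0 and the three cylinders share a vertical axis.


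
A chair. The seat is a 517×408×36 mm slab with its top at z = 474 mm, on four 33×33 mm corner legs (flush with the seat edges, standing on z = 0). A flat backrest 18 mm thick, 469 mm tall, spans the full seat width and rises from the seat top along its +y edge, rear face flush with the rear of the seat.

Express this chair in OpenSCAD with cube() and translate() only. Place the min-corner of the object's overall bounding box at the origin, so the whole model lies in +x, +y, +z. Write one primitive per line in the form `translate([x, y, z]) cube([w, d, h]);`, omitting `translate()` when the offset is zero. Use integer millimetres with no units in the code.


translate([0, 0, 438]) cube([517, 408, 36]);
cube([33, 33, 438]);
translate([484, 0, 0]) cube([33, 33, 438]);
translate([0, 375, 0]) cube([33, 33, 438]);
translate([484, 375, 0]) cube([33, 33, 438]);
translate([0, 390, 474]) cube([517, 18, 469]);


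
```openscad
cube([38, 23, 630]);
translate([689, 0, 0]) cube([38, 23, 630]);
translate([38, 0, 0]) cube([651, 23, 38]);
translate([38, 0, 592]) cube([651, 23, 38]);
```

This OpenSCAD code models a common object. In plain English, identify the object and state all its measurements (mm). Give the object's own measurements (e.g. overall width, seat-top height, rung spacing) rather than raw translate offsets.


A rectangular picture frame lying in the x–z plane (depth along y). The opening is 651 mm wide (x) by 554 mm tall (z), surrounded by a border 38 mm wide on all four sides. The frame is 23 mm deep and is made of two full-height vertical stiles with two horizontal rails fitted between them.


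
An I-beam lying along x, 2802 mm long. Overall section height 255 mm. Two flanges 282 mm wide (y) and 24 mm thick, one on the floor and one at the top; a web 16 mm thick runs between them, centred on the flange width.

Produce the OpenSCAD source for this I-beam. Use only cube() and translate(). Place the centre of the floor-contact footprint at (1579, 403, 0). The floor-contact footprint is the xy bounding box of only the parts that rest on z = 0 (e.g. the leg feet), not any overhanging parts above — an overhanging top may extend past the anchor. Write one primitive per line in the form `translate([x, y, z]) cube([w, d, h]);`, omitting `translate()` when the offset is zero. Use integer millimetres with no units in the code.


translate([178, 262, 0]) cube([2802, 282, 24]);
translate([178, 395, 24]) cube([2802, 16, 207]);
translate([178, 262, 231]) cube([2802, 282, 24]);


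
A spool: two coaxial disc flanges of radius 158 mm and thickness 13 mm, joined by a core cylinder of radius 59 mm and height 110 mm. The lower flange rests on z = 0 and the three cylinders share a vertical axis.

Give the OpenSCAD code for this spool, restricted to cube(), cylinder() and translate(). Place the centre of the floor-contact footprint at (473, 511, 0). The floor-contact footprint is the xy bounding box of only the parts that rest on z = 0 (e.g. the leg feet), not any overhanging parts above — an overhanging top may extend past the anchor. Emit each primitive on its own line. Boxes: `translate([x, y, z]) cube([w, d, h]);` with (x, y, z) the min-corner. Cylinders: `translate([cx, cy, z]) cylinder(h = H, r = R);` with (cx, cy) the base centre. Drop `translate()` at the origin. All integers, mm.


translate([473, 511, 0]) cylinder(h = 13, r = 158);
translate([473, 511, 13]) cylinder(h = 110, r = 59);
translate([473, 511, 123]) cylinder(h = 13, r = 158);


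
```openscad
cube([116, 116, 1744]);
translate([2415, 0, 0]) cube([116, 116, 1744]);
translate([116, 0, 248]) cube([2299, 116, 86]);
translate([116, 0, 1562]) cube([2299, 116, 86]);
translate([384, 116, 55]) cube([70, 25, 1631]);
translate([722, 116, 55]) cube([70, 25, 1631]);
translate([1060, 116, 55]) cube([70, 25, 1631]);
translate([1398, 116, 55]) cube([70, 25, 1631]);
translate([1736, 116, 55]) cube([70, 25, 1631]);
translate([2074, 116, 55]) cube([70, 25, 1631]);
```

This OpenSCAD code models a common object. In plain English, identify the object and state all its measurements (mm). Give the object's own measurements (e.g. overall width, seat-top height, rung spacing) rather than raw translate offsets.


A fence section. Two 116×116 mm posts, 1744 mm tall, stand on the floor with a clear span of 2299 mm between their inner faces. Two horizontal rails of 116×86 mm section span the gap between the posts with their undersides at z = 248 mm and z = 1562 mm, flush with the posts' −y face. 6 pickets, each 70 mm wide, 25 mm thick and 1631 mm tall, are fixed to the +y face of the rails with their bottoms at z = 55 mm, spaced across the span with a 268 mm gap after the −x post and between neighbouring pickets, with 271 mm left before the +x post.
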